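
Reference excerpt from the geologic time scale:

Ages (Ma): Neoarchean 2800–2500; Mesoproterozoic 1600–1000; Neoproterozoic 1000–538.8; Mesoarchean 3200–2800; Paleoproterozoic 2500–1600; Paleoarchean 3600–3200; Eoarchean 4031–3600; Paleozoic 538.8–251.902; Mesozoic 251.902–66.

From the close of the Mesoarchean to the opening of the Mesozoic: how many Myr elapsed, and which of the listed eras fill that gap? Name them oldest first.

2548.098 million years; Neoarchean, Paleoproterozoic, Mesoproterozoic, Neoproterozoic, Paleozoic

The Mesoarchean closes at 2800 Ma and the Mesozoic opens at 251.902 Ma, so the interval is 2800 − 251.902 = 2548.098 Myr.
An era fits inside if it starts at or after 2800 Ma and ends at or before 251.902 Ma; oldest first that gives Neoarchean, Paleoproterozoic, Mesoproterozoic, Neoproterozoic, Paleozoic.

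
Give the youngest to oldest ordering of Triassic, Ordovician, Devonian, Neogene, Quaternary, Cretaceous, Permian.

Quaternary, Neogene, Cretaceous, Triassic, Permian, Devonian, Ordovician

Era membership (oldest first within each) — Paleozoic: Ordovician, Devonian, Permian; Mesozoic: Triassic, Cretaceous; Cenozoic: Neogene, Quaternary. Paleozoic precedes Mesozoic, which precedes Cenozoic. Concatenating the groups in that era order and then reversing gives youngest to oldest.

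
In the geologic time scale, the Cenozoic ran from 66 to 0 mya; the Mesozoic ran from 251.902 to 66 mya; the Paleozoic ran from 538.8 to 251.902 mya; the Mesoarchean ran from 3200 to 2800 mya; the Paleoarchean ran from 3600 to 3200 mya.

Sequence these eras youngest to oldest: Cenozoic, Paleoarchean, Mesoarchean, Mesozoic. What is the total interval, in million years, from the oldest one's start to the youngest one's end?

Cenozoic → Mesozoic → Mesoarchean → Paleoarchean; total span 3600 Myr

From the excerpt: Cenozoic 66–0; Paleoarchean 3600–3200; Mesoarchean 3200–2800; Mesozoic 251.902–66 (Ma).
Larger Ma is earlier, so the oldest is Paleoarchean and the youngest is Cenozoic; youngest to oldest: Cenozoic, Mesozoic, Mesoarchean, Paleoarchean.
Oldest start 3600 minus youngest end 0 gives 3600 Myr overall.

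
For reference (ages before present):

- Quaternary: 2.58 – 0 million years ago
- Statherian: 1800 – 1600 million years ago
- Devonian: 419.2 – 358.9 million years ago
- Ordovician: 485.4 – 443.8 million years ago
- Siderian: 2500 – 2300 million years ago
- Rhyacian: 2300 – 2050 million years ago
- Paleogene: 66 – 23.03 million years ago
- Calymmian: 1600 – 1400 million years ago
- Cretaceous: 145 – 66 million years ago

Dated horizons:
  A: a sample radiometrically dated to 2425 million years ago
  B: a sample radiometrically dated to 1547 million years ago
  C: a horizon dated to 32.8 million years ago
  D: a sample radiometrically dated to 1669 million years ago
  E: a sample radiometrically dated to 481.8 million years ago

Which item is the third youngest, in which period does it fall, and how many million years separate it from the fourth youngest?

Sorted youngest-first by Ma: C (32.8), E (481.8), B (1547), D (1669), A (2425).
The third youngest is B at 1547 Ma, which lies in 1600–1400 Ma: the Calymmian.
The fourth youngest is D at 1669 Ma; separation = |1547 − 1669| = 122 Myr.

B, in the Calymmian; 122 million years to D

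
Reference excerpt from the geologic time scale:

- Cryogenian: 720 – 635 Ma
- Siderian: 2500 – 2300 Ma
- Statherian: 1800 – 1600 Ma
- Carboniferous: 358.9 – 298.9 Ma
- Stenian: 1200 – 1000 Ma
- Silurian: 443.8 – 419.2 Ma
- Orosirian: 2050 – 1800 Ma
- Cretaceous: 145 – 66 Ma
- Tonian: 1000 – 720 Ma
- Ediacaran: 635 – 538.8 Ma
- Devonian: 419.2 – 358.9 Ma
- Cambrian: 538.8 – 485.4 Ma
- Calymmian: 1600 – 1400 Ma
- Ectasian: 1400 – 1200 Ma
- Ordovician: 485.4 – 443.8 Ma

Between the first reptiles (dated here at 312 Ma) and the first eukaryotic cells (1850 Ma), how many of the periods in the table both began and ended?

The older date is 1850 Ma and the younger is 312 Ma.
Periods with start < 1850 and end > 312 Ma: Statherian (1800–1600), Calymmian (1600–1400), Ectasian (1400–1200), Stenian (1200–1000), Tonian (1000–720), Cryogenian (720–635), Ediacaran (635–538.8), Cambrian (538.8–485.4), Ordovician (485.4–443.8), Silurian (443.8–419.2), Devonian (419.2–358.9).
That is 11 complete periods.

11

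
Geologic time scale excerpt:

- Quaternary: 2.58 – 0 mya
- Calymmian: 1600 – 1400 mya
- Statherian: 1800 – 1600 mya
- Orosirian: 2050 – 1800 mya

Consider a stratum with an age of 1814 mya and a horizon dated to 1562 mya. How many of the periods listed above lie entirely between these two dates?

1

The older date is 1814 Ma and the younger is 1562 Ma.
Periods with start < 1814 and end > 1562 Ma: Statherian (1800–1600).
That is 1 complete period.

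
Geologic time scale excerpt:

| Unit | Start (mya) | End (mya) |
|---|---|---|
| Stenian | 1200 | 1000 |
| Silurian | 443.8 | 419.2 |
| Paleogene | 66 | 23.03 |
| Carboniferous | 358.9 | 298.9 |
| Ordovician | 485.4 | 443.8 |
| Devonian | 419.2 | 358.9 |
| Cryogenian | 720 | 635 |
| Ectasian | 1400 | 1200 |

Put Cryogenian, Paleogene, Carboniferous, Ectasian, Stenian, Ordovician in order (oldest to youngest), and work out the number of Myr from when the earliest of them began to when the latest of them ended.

Ectasian, Stenian, Cryogenian, Ordovician, Carboniferous, Paleogene; total span 1376.97 Myr

From the excerpt: Cryogenian 720–635; Paleogene 66–23.03; Carboniferous 358.9–298.9; Ectasian 1400–1200; Stenian 1200–1000; Ordovician 485.4–443.8 (Ma).
Larger Ma is earlier, so the oldest is Ectasian and the youngest is Paleogene; oldest to youngest: Ectasian, Stenian, Cryogenian, Ordovician, Carboniferous, Paleogene.
Oldest start 1400 minus youngest end 23.03 gives 1376.97 Myr overall.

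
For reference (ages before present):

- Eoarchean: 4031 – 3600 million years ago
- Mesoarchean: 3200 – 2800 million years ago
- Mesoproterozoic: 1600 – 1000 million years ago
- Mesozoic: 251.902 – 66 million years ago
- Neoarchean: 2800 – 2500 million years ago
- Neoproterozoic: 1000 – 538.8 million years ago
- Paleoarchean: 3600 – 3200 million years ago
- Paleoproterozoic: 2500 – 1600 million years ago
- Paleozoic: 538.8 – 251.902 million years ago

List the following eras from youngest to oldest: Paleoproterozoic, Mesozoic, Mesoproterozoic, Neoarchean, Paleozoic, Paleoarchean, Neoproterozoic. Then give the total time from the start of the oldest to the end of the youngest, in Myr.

Mesozoic → Paleozoic → Neoproterozoic → Mesoproterozoic → Paleoproterozoic → Neoarchean → Paleoarchean; total span 3534 Myr

From the excerpt: Paleoproterozoic 2500–1600; Mesozoic 251.902–66; Mesoproterozoic 1600–1000; Neoarchean 2800–2500; Paleozoic 538.8–251.902; Paleoarchean 3600–3200; Neoproterozoic 1000–538.8 (Ma).
Larger Ma is earlier, so the oldest is Paleoarchean and the youngest is Mesozoic; youngest to oldest: Mesozoic, Paleozoic, Neoproterozoic, Mesoproterozoic, Paleoproterozoic, Neoarchean, Paleoarchean.
Oldest start 3600 minus youngest end 66 gives 3534 Myr overall.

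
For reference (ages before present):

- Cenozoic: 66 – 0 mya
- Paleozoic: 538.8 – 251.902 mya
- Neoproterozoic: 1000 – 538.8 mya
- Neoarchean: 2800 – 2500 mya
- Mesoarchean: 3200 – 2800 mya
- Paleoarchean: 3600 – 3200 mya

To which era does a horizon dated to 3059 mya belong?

Mesoarchean

3059 Ma lies between 3200 and 2800 Ma, so it falls in the Mesoarchean.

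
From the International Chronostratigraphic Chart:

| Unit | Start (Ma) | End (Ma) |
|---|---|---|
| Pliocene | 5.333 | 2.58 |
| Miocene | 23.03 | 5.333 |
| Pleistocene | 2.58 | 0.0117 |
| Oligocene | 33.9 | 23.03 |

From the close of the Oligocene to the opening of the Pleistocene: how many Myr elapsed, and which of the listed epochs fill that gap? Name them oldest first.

End of Oligocene = 23.03 Ma; start of Pleistocene = 2.58 Ma.
Gap = 23.03 − 2.58 = 20.45 Myr.
Epochs wholly inside 23.03–2.58 Ma: Miocene (23.03–5.333), Pliocene (5.333–2.58).

20.45 million years; Miocene, Pliocene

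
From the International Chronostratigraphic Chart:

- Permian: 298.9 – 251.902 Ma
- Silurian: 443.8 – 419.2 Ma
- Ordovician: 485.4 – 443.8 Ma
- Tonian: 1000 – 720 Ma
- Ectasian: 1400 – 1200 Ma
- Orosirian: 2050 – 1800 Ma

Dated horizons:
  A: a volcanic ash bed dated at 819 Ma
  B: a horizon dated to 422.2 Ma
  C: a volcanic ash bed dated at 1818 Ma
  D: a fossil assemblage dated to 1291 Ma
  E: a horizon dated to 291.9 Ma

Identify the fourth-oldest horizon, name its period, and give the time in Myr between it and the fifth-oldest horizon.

Larger Ma means older, so oldest first: C 1818 > D 1291 > A 819 > B 422.2 > E 291.9.
Counting 4 along gives B (422.2 Ma); the excerpt puts that inside the Silurian, 443.8–419.2 Ma.
Next in line is E (291.9 Ma), and 422.2 − 291.9 = 130.3 Myr.

B, in the Silurian; 130.3 million years to E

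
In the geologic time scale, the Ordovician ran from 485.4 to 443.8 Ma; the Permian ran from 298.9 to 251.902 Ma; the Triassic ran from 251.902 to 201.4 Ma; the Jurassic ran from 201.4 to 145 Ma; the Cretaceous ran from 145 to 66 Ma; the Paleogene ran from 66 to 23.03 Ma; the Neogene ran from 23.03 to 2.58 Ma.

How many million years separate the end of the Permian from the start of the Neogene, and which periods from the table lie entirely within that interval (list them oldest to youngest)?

End of Permian = 251.902 Ma; start of Neogene = 23.03 Ma.
Gap = 251.902 − 23.03 = 228.872 Myr.
Periods wholly inside 251.902–23.03 Ma: Triassic (251.902–201.4), Jurassic (201.4–145), Cretaceous (145–66), Paleogene (66–23.03).

228.872 million years; Triassic, Jurassic, Cretaceous, Paleogene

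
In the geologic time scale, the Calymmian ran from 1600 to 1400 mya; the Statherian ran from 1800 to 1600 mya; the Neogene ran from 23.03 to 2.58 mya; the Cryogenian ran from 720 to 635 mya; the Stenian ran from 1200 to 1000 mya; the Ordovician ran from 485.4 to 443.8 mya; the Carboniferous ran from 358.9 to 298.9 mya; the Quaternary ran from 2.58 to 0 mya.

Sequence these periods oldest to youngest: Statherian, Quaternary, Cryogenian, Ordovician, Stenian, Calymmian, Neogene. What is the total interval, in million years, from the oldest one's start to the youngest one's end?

From the excerpt: Statherian 1800–1600; Quaternary 2.58–0; Cryogenian 720–635; Ordovician 485.4–443.8; Stenian 1200–1000; Calymmian 1600–1400; Neogene 23.03–2.58 (Ma).
Larger Ma is earlier, so the oldest is Statherian and the youngest is Quaternary; oldest to youngest: Statherian, Calymmian, Stenian, Cryogenian, Ordovician, Neogene, Quaternary.
Oldest start 1800 minus youngest end 0 gives 1800 Myr overall.

Statherian → Calymmian → Stenian → Cryogenian → Ordovician → Neogene → Quaternary; total span 1800 Myr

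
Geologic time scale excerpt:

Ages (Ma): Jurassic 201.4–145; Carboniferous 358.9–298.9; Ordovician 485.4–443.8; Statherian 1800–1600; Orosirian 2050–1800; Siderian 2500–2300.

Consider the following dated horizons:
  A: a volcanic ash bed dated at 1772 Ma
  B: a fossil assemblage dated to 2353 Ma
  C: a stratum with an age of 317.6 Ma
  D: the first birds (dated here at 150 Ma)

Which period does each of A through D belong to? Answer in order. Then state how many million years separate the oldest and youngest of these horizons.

A: 1772 Ma lies in 1800–1600 Ma, so Statherian.
B: 2353 Ma lies in 2500–2300 Ma, so Siderian.
C: 317.6 Ma lies in 358.9–298.9 Ma, so Carboniferous.
D: 150 Ma lies in 201.4–145 Ma, so Jurassic.
Oldest = 2353 Ma, youngest = 150 Ma → span 2203 Myr.

A — Statherian; B — Siderian; C — Carboniferous; D — Jurassic; span 2203 million years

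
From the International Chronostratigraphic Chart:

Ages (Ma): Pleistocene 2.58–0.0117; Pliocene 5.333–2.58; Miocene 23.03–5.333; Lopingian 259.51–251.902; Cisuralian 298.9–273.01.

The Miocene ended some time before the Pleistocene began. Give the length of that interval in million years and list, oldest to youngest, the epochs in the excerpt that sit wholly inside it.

2.753 million years; Pliocene

End of Miocene = 5.333 Ma; start of Pleistocene = 2.58 Ma.
Gap = 5.333 − 2.58 = 2.753 Myr.
Epochs wholly inside 5.333–2.58 Ma: Pliocene (5.333–2.58).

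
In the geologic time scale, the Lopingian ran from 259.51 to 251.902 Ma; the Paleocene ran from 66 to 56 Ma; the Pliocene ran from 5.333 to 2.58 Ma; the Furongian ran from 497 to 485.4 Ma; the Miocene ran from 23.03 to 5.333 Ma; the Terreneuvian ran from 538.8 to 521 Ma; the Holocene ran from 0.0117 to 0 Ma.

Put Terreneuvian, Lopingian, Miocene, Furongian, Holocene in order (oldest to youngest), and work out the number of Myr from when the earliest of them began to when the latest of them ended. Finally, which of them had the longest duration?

Terreneuvian, Furongian, Lopingian, Miocene, Holocene; total span 538.8 Myr; longest is Terreneuvian

From the excerpt: Terreneuvian 538.8–521; Lopingian 259.51–251.902; Miocene 23.03–5.333; Furongian 497–485.4; Holocene 0.0117–0 (Ma).
Larger Ma is earlier, so the oldest is Terreneuvian and the youngest is Holocene; oldest to youngest: Terreneuvian, Furongian, Lopingian, Miocene, Holocene.
Oldest start 538.8 minus youngest end 0 gives 538.8 Myr overall.
Individual lengths (start − end): Lopingian 7.608; Terreneuvian 17.8; Miocene 17.697; Furongian 11.6; Holocene 0.0117. The largest is Terreneuvian at 17.8 Myr.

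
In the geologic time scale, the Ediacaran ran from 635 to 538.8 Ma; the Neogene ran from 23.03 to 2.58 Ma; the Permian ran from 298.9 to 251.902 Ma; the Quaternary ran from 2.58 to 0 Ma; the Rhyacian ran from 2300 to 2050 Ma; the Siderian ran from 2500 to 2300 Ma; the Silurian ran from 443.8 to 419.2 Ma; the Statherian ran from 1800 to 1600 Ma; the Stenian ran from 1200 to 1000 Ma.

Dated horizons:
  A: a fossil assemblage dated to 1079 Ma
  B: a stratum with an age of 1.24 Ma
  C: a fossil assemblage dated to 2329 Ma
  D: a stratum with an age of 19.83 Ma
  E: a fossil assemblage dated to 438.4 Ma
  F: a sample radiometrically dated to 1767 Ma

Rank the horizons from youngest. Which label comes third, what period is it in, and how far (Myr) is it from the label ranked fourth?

E, in the Silurian; 640.6 million years to A

Smaller Ma means younger, so youngest first: B 1.24 < D 19.83 < E 438.4 < A 1079 < F 1767 < C 2329.
Counting 3 along gives E (438.4 Ma); the excerpt puts that inside the Silurian, 443.8–419.2 Ma.
Next in line is A (1079 Ma), and 1079 − 438.4 = 640.6 Myr.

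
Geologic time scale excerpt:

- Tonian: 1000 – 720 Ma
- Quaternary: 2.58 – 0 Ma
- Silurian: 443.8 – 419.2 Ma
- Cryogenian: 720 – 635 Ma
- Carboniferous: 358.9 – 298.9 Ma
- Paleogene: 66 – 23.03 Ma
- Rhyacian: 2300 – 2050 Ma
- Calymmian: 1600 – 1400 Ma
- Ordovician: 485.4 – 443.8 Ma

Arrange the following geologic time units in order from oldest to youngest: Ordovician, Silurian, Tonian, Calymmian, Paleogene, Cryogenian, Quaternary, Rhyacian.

Rhyacian → Calymmian → Tonian → Cryogenian → Ordovician → Silurian → Paleogene → Quaternary

Read off each span (Ma): Ordovician 485.4–443.8; Silurian 443.8–419.2; Tonian 1000–720; Calymmian 1600–1400; Paleogene 66–23.03; Cryogenian 720–635; Quaternary 2.58–0; Rhyacian 2300–2050.
Larger Ma is older, so oldest→youngest is Rhyacian, Calymmian, Tonian, Cryogenian, Ordovician, Silurian, Paleogene, Quaternary.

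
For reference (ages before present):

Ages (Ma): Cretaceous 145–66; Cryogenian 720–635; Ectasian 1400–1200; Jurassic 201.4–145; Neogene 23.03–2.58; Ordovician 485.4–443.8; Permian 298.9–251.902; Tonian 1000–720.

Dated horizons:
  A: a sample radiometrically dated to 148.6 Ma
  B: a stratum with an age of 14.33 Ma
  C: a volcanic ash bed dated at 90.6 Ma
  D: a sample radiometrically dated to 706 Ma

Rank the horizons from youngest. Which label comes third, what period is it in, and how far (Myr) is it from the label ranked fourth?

A, in the Jurassic; 557.4 million years to D

Smaller Ma means younger, so youngest first: B 14.33 < C 90.6 < A 148.6 < D 706.
Counting 3 along gives A (148.6 Ma); the excerpt puts that inside the Jurassic, 201.4–145 Ma.
Next in line is D (706 Ma), and 706 − 148.6 = 557.4 Myr.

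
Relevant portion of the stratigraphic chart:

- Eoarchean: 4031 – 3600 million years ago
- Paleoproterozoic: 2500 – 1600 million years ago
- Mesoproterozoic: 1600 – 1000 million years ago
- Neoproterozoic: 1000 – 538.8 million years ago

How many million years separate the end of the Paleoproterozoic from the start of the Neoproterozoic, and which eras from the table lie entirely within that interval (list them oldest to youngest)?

600 million years; Mesoproterozoic

End of Paleoproterozoic = 1600 Ma; start of Neoproterozoic = 1000 Ma.
Gap = 1600 − 1000 = 600 Myr.
Eras wholly inside 1600–1000 Ma: Mesoproterozoic (1600–1000).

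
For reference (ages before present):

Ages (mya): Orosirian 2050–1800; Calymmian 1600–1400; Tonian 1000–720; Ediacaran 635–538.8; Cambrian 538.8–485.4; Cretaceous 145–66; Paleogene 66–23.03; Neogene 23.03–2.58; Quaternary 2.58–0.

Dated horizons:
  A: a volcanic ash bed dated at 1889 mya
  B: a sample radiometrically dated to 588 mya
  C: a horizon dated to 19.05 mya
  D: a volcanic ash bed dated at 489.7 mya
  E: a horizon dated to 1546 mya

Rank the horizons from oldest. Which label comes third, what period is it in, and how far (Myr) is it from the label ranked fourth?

Sorted oldest-first by Ma: A (1889), E (1546), B (588), D (489.7), C (19.05).
The third oldest is B at 588 Ma, which lies in 635–538.8 Ma: the Ediacaran.
The fourth oldest is D at 489.7 Ma; separation = |588 − 489.7| = 98.3 Myr.

B, in the Ediacaran; 98.3 million years to D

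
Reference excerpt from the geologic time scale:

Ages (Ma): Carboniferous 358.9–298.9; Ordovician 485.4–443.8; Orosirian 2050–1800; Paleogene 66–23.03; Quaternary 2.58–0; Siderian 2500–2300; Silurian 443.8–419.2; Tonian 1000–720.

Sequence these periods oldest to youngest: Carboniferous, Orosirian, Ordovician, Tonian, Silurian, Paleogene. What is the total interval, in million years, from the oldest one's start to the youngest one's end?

Orosirian → Tonian → Ordovician → Silurian → Carboniferous → Paleogene; total span 2026.97 Myr

Start ages (Ma): Orosirian 2050, Tonian 1000, Ordovician 485.4, Silurian 443.8, Carboniferous 358.9, Paleogene 66.
Ordered oldest to youngest: Orosirian, Tonian, Ordovician, Silurian, Carboniferous, Paleogene.
Span = 2050 − 23.03 = 2026.97 Myr.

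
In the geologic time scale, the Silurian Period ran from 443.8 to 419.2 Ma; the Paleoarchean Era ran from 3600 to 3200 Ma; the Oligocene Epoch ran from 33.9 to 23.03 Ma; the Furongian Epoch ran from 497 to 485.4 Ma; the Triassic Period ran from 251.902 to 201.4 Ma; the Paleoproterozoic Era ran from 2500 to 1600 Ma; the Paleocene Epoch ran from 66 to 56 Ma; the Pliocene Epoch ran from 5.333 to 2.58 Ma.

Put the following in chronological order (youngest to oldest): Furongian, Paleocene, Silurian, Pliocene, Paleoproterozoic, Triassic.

Pliocene, Paleocene, Triassic, Silurian, Furongian, Paleoproterozoic

Read off each span (Ma): Furongian 497–485.4; Paleocene 66–56; Silurian 443.8–419.2; Pliocene 5.333–2.58; Paleoproterozoic 2500–1600; Triassic 251.902–201.4.
Larger Ma is older, so oldest→youngest is Paleoproterozoic, Furongian, Silurian, Triassic, Paleocene, Pliocene; reverse it for youngest→oldest.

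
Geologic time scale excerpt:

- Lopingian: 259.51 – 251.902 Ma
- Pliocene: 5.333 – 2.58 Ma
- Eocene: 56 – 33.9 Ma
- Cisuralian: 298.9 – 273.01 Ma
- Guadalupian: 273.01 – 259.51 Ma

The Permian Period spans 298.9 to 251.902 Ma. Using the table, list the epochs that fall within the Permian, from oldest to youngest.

Cisuralian, Guadalupian, Lopingian

Epochs with both bounds inside 298.9–251.902 Ma: Cisuralian (298.9–273.01), Guadalupian (273.01–259.51), Lopingian (259.51–251.902).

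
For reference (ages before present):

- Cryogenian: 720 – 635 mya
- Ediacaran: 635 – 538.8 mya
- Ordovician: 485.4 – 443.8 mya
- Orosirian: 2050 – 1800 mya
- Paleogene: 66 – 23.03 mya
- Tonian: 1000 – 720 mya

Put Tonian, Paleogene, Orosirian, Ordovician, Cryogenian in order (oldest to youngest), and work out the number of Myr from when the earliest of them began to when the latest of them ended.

Orosirian → Tonian → Cryogenian → Ordovician → Paleogene; total span 2026.97 Myr

Start ages (Ma): Orosirian 2050, Tonian 1000, Cryogenian 720, Ordovician 485.4, Paleogene 66.
Ordered oldest to youngest: Orosirian, Tonian, Cryogenian, Ordovician, Paleogene.
Span = 2050 − 23.03 = 2026.97 Myr.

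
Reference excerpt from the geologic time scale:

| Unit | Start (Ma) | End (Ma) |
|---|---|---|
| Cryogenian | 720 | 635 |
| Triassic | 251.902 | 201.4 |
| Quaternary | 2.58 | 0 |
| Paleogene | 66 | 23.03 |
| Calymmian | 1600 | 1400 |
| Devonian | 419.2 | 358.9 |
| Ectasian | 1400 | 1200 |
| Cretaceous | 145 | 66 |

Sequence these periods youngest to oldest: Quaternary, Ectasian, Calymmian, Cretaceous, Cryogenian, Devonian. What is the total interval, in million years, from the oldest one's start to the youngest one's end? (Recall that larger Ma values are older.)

Quaternary → Cretaceous → Devonian → Cryogenian → Ectasian → Calymmian; total span 1600 Myr

Start ages (Ma): Calymmian 1600, Ectasian 1400, Cryogenian 720, Devonian 419.2, Cretaceous 145, Quaternary 2.58.
Ordered youngest to oldest: Quaternary, Cretaceous, Devonian, Cryogenian, Ectasian, Calymmian.
Span = 1600 − 0 = 1600 Myr.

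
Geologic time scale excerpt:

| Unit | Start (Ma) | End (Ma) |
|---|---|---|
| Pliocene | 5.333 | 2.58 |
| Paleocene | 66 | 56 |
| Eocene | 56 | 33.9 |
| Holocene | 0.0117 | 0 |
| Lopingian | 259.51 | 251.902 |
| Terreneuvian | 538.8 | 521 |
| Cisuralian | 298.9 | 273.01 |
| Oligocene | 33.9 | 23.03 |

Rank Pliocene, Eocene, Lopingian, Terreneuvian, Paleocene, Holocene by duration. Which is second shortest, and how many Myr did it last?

Start − end for each: Pliocene 5.333 − 2.58 = 2.753; Eocene 56 − 33.9 = 22.1; Lopingian 259.51 − 251.902 = 7.608; Terreneuvian 538.8 − 521 = 17.8; Paleocene 66 − 56 = 10; Holocene 0.0117 − 0 = 0.0117.
Ranking these from shortest: Holocene < Pliocene < Lopingian < Paleocene < Terreneuvian < Eocene.
Position 2 in that ranking is Pliocene, which lasted 2.753 Myr.

Pliocene, 2.753 million years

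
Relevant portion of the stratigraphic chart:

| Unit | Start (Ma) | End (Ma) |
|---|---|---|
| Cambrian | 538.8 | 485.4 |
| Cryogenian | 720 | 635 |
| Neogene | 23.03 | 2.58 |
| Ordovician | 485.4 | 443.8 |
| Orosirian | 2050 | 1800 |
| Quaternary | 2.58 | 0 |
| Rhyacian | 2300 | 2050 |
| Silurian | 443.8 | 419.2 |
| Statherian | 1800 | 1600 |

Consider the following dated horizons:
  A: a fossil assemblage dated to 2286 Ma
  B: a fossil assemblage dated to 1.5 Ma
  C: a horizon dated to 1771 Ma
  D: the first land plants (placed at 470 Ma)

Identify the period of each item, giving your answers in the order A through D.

Match each age against the start–end ranges in the excerpt: A = 2286 Ma → Rhyacian (2300–2050); B = 1.5 Ma → Quaternary (2.58–0); C = 1771 Ma → Statherian (1800–1600); D = 470 Ma → Ordovician (485.4–443.8).

A — Rhyacian; B — Quaternary; C — Statherian; D — Ordovician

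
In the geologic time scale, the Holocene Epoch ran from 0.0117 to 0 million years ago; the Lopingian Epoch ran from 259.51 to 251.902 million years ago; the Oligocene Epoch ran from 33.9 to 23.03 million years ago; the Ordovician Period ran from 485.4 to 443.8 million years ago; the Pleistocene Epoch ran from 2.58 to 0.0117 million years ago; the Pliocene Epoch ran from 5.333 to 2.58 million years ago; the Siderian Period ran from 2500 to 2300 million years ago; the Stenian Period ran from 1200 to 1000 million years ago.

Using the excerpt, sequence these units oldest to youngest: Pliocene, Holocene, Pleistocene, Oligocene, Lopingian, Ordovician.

Ordovician, Lopingian, Oligocene, Pliocene, Pleistocene, Holocene

Sorting by start age (descending Ma, since larger Ma = older): Ordovician began 485.4, Lopingian began 259.51, Oligocene began 33.9, Pliocene began 5.333, Pleistocene began 2.58, Holocene began 0.0117.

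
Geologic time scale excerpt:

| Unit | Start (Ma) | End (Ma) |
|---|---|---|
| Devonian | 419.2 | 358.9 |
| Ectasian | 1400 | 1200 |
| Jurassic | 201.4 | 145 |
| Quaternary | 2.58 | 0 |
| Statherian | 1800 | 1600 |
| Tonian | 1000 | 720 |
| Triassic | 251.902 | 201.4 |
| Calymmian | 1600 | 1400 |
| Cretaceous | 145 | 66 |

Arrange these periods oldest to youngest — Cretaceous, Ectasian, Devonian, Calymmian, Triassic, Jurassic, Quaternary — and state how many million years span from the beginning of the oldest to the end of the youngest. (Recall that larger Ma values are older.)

From the excerpt: Cretaceous 145–66; Ectasian 1400–1200; Devonian 419.2–358.9; Calymmian 1600–1400; Triassic 251.902–201.4; Jurassic 201.4–145; Quaternary 2.58–0 (Ma).
Larger Ma is earlier, so the oldest is Calymmian and the youngest is Quaternary; oldest to youngest: Calymmian, Ectasian, Devonian, Triassic, Jurassic, Cretaceous, Quaternary.
Oldest start 1600 minus youngest end 0 gives 1600 Myr overall.

Calymmian, Ectasian, Devonian, Triassic, Jurassic, Cretaceous, Quaternary; total span 1600 Myr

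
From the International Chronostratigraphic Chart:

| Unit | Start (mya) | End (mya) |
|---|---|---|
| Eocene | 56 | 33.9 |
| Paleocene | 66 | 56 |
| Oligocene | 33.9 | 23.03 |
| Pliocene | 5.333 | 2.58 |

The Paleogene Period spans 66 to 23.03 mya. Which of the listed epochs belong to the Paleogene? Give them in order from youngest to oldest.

Oligocene, Eocene, Paleocene

Epochs with both bounds inside 66–23.03 Ma: Oligocene (33.9–23.03), Eocene (56–33.9), Paleocene (66–56).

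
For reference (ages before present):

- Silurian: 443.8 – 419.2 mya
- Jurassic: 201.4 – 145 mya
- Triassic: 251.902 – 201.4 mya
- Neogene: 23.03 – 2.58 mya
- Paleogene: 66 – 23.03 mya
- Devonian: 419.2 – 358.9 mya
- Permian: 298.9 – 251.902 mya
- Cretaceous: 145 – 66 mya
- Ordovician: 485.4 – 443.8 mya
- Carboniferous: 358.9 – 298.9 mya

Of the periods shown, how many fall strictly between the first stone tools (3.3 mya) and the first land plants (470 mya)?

470 Ma sits inside the Ordovician (485.4–443.8) and 3.3 Ma inside the Neogene (23.03–2.58); neither of those is wholly between the two dates.
The listed periods lying completely between them are Silurian, Devonian, Carboniferous, Permian, Triassic, Jurassic, Cretaceous, Paleogene — 8 in all.

8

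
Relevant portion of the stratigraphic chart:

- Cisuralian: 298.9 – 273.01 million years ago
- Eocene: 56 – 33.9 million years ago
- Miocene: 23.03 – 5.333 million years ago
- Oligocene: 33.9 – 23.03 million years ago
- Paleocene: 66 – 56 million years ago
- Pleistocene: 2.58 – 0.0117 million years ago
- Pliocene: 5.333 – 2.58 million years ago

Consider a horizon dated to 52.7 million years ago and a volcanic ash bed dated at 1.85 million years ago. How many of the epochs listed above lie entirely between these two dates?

3

The older date is 52.7 Ma and the younger is 1.85 Ma.
Epochs with start < 52.7 and end > 1.85 Ma: Oligocene (33.9–23.03), Miocene (23.03–5.333), Pliocene (5.333–2.58).
That is 3 complete epochs.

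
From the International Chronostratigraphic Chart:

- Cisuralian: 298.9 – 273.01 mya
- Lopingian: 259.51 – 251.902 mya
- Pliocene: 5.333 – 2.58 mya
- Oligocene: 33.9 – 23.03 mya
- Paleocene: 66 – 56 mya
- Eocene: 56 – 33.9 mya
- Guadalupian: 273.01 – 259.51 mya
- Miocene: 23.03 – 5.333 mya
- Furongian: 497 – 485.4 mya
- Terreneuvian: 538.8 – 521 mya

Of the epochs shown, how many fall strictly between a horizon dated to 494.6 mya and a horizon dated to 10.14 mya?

6

494.6 Ma sits inside the Furongian (497–485.4) and 10.14 Ma inside the Miocene (23.03–5.333); neither of those is wholly between the two dates.
The listed epochs lying completely between them are Cisuralian, Guadalupian, Lopingian, Paleocene, Eocene, Oligocene — 6 in all.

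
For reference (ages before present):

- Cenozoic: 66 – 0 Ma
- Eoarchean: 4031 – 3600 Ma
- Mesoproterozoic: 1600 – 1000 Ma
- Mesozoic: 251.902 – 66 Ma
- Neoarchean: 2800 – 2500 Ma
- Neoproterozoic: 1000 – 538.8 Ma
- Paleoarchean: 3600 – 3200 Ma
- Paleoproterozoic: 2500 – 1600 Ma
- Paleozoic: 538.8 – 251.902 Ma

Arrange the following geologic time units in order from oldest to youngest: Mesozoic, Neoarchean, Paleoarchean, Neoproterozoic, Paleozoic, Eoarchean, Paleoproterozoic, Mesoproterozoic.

Eoarchean, Paleoarchean, Neoarchean, Paleoproterozoic, Mesoproterozoic, Neoproterozoic, Paleozoic, Mesozoic

Read off each span (Ma): Mesozoic 251.902–66; Neoarchean 2800–2500; Paleoarchean 3600–3200; Neoproterozoic 1000–538.8; Paleozoic 538.8–251.902; Eoarchean 4031–3600; Paleoproterozoic 2500–1600; Mesoproterozoic 1600–1000.
Larger Ma is older, so oldest→youngest is Eoarchean, Paleoarchean, Neoarchean, Paleoproterozoic, Mesoproterozoic, Neoproterozoic, Paleozoic, Mesozoic.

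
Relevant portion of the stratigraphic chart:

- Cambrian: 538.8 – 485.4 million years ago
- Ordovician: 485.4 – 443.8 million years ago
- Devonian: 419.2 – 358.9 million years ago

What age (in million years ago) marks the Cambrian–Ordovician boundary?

The Cambrian ends and the Ordovician begins at 485.4 million years ago.

485.4 million years ago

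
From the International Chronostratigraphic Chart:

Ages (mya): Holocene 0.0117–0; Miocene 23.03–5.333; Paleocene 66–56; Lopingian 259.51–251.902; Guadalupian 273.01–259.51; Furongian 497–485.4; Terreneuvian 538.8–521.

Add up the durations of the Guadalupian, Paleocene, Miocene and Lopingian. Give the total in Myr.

Duration is start − end for each: (273.01 − 259.51) + (66 − 56) + (23.03 − 5.333) + (259.51 − 251.902).
That is 13.5 + 10 + 17.697 + 7.608, which totals 48.805 million years.

48.805 million years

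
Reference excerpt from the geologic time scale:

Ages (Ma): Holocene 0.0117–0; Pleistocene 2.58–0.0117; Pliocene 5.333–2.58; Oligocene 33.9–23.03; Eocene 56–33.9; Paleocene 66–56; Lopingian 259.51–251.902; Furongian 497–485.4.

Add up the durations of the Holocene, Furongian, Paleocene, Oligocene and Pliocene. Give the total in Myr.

35.2347 million years

Duration is start − end for each: (0.0117 − 0) + (497 − 485.4) + (66 − 56) + (33.9 − 23.03) + (5.333 − 2.58).
That is 0.0117 + 11.6 + 10 + 10.87 + 2.753, which totals 35.2347 million years.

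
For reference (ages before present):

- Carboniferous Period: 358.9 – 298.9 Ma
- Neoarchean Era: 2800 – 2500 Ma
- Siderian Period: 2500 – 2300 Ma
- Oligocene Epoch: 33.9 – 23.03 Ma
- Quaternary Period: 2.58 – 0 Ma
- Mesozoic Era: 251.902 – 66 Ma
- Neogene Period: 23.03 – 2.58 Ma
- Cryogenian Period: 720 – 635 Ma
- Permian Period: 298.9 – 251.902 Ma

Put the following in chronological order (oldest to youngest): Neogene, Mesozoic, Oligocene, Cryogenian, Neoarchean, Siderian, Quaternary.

The oldest of these is Neoarchean (starts 2800 Ma) and the youngest is Quaternary (ends 0 Ma).
In between, by decreasing start age: Siderian (2500), Cryogenian (720), Mesozoic (251.902), Oligocene (33.9), Neogene (23.03).

Neoarchean → Siderian → Cryogenian → Mesozoic → Oligocene → Neogene → Quaternary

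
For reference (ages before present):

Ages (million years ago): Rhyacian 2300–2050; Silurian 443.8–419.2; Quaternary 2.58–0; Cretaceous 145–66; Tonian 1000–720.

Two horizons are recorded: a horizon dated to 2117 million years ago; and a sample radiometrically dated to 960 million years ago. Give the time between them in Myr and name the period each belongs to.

1157 million years apart; the first in the Rhyacian, the second in the Tonian

Elapsed time: 2117 − 960 = 1157 Myr.
2117 Ma lies within 2300–2050 Ma: Rhyacian.
960 Ma lies within 1000–720 Ma: Tonian.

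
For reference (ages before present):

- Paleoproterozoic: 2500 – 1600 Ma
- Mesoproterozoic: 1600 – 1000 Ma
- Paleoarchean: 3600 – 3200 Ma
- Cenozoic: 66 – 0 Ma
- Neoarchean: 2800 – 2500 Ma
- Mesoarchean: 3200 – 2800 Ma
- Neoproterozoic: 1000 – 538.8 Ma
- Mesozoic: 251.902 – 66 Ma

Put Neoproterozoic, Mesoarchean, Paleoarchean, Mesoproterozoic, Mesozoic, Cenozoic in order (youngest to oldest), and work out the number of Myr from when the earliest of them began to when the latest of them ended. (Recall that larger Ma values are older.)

Cenozoic → Mesozoic → Neoproterozoic → Mesoproterozoic → Mesoarchean → Paleoarchean; total span 3600 Myr

From the excerpt: Neoproterozoic 1000–538.8; Mesoarchean 3200–2800; Paleoarchean 3600–3200; Mesoproterozoic 1600–1000; Mesozoic 251.902–66; Cenozoic 66–0 (Ma).
Larger Ma is earlier, so the oldest is Paleoarchean and the youngest is Cenozoic; youngest to oldest: Cenozoic, Mesozoic, Neoproterozoic, Mesoproterozoic, Mesoarchean, Paleoarchean.
Oldest start 3600 minus youngest end 0 gives 3600 Myr overall.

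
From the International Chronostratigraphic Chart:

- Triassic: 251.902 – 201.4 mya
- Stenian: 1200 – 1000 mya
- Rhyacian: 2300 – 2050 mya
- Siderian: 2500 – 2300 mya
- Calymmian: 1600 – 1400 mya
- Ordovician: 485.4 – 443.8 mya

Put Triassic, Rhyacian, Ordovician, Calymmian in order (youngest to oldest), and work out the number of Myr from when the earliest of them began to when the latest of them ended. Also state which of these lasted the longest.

Triassic, Ordovician, Calymmian, Rhyacian; total span 2098.6 Myr; longest is Rhyacian

From the excerpt: Triassic 251.902–201.4; Rhyacian 2300–2050; Ordovician 485.4–443.8; Calymmian 1600–1400 (Ma).
Larger Ma is earlier, so the oldest is Rhyacian and the youngest is Triassic; youngest to oldest: Triassic, Ordovician, Calymmian, Rhyacian.
Oldest start 2300 minus youngest end 201.4 gives 2098.6 Myr overall.
Individual lengths (start − end): Ordovician 41.6; Rhyacian 250; Triassic 50.502; Calymmian 200. The largest is Rhyacian at 250 Myr.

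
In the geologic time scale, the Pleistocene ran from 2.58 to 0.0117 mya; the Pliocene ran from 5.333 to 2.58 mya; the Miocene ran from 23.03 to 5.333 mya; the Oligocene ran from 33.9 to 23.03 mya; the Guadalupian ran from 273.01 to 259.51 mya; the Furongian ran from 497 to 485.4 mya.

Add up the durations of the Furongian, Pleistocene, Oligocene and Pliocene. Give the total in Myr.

Each duration: Furongian = 11.6; Pleistocene = 2.5683; Oligocene = 10.87; Pliocene = 2.753.
Sum: 11.6 + 2.5683 + 10.87 + 2.753 = 27.7913 Myr.

27.7913 million years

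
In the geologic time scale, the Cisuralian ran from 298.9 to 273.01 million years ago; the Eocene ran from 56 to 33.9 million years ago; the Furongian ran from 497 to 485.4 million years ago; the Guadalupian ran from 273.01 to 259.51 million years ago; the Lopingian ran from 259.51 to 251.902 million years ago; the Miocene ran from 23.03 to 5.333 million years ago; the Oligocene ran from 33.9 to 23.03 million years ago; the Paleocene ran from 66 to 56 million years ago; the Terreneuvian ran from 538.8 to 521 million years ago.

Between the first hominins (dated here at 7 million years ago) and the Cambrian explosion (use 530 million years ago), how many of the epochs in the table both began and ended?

530 Ma sits inside the Terreneuvian (538.8–521) and 7 Ma inside the Miocene (23.03–5.333); neither of those is wholly between the two dates.
The listed epochs lying completely between them are Furongian, Cisuralian, Guadalupian, Lopingian, Paleocene, Eocene, Oligocene — 7 in all.

7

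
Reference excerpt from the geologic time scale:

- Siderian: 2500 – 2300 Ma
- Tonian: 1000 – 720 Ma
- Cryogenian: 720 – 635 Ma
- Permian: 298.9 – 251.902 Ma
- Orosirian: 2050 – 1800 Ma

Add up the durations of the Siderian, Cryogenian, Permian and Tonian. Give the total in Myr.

611.998 million years

Duration is start − end for each: (2500 − 2300) + (720 − 635) + (298.9 − 251.902) + (1000 − 720).
That is 200 + 85 + 46.998 + 280, which totals 611.998 million years.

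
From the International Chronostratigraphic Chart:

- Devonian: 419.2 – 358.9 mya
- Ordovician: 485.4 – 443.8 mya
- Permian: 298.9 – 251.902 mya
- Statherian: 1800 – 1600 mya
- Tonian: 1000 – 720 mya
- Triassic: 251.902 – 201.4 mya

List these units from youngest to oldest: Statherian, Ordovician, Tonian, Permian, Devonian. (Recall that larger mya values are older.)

Permian, Devonian, Ordovician, Tonian, Statherian

The oldest of these is Statherian (starts 1800 Ma) and the youngest is Permian (ends 251.902 Ma).
In between, by decreasing start age: Tonian (1000), Ordovician (485.4), Devonian (419.2).
Listing youngest first means reversing that sequence.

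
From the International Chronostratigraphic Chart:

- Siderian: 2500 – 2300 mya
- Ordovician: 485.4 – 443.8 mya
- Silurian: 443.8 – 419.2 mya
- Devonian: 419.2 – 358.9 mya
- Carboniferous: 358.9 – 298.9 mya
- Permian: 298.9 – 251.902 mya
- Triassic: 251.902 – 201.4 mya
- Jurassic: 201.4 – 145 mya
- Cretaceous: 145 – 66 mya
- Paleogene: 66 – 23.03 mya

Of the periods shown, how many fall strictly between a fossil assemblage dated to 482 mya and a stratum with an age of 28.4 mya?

482 Ma sits inside the Ordovician (485.4–443.8) and 28.4 Ma inside the Paleogene (66–23.03); neither of those is wholly between the two dates.
The listed periods lying completely between them are Silurian, Devonian, Carboniferous, Permian, Triassic, Jurassic, Cretaceous — 7 in all.

7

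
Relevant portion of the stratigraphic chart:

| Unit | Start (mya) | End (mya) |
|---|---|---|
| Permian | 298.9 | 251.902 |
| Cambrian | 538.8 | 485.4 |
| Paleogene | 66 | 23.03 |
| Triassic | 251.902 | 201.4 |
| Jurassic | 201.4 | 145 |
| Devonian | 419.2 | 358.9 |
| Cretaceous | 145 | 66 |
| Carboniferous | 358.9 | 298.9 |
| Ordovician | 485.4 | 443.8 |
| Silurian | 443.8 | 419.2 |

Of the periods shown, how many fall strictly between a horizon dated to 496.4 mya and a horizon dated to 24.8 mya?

The older date is 496.4 Ma and the younger is 24.8 Ma.
Periods with start < 496.4 and end > 24.8 Ma: Ordovician (485.4–443.8), Silurian (443.8–419.2), Devonian (419.2–358.9), Carboniferous (358.9–298.9), Permian (298.9–251.902), Triassic (251.902–201.4), Jurassic (201.4–145), Cretaceous (145–66).
That is 8 complete periods.

8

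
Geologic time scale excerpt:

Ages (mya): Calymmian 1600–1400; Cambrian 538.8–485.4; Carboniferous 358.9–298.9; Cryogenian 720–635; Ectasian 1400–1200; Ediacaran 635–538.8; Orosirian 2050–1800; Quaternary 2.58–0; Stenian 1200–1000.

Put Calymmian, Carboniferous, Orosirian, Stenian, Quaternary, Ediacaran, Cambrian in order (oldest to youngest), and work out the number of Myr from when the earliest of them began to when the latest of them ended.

From the excerpt: Calymmian 1600–1400; Carboniferous 358.9–298.9; Orosirian 2050–1800; Stenian 1200–1000; Quaternary 2.58–0; Ediacaran 635–538.8; Cambrian 538.8–485.4 (Ma).
Larger Ma is earlier, so the oldest is Orosirian and the youngest is Quaternary; oldest to youngest: Orosirian, Calymmian, Stenian, Ediacaran, Cambrian, Carboniferous, Quaternary.
Oldest start 2050 minus youngest end 0 gives 2050 Myr overall.

Orosirian → Calymmian → Stenian → Ediacaran → Cambrian → Carboniferous → Quaternary; total span 2050 Myr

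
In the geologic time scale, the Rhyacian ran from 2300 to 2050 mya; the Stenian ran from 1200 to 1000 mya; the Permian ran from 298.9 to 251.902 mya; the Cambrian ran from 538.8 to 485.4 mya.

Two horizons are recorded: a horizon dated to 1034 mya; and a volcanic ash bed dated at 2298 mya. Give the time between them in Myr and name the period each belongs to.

1264 million years apart; the first in the Stenian, the second in the Rhyacian

Elapsed time: 2298 − 1034 = 1264 Myr.
1034 Ma lies within 1200–1000 Ma: Stenian.
2298 Ma lies within 2300–2050 Ma: Rhyacian.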